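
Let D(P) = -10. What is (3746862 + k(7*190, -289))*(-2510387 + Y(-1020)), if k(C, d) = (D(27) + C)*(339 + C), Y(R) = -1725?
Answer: -14946920697504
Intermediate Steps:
k(C, d) = (-10 + C)*(339 + C)
(3746862 + k(7*190, -289))*(-2510387 + Y(-1020)) = (3746862 + (-3390 + (7*190)² + 329*(7*190)))*(-2510387 - 1725) = (3746862 + (-3390 + 1330² + 329*1330))*(-2512112) = (3746862 + (-3390 + 1768900 + 437570))*(-2512112) = (3746862 + 2203080)*(-2512112) = 5949942*(-2512112) = -14946920697504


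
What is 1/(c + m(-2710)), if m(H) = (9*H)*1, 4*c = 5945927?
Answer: 4/5848367 ≈ 6.8395e-7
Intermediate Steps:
c = 5945927/4 (c = (¼)*5945927 = 5945927/4 ≈ 1.4865e+6)
m(H) = 9*H
1/(c + m(-2710)) = 1/(5945927/4 + 9*(-2710)) = 1/(5945927/4 - 24390) = 1/(5848367/4) = 4/5848367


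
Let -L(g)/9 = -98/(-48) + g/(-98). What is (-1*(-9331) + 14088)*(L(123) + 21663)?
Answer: 198806724699/392 ≈ 5.0716e+8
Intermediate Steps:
L(g) = -147/8 + 9*g/98 (L(g) = -9*(-98/(-48) + g/(-98)) = -9*(-98*(-1/48) + g*(-1/98)) = -9*(49/24 - g/98) = -147/8 + 9*g/98)
(-1*(-9331) + 14088)*(L(123) + 21663) = (-1*(-9331) + 14088)*((-147/8 + (9/98)*123) + 21663) = (9331 + 14088)*((-147/8 + 1107/98) + 21663) = 23419*(-2775/392 + 21663) = 23419*(8489121/392) = 198806724699/392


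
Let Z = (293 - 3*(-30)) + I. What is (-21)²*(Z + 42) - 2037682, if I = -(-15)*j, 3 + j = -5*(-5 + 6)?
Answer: -1903177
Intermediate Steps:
j = -8 (j = -3 - 5*(-5 + 6) = -3 - 5*1 = -3 - 5 = -8)
I = -120 (I = -(-15)*(-8) = -1*120 = -120)
Z = 263 (Z = (293 - 3*(-30)) - 120 = (293 + 90) - 120 = 383 - 120 = 263)
(-21)²*(Z + 42) - 2037682 = (-21)²*(263 + 42) - 2037682 = 441*305 - 2037682 = 134505 - 2037682 = -1903177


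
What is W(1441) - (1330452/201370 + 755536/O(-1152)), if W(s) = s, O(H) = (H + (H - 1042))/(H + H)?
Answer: -87392337998213/168446005 ≈ -5.1882e+5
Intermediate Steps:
O(H) = (-1042 + 2*H)/(2*H) (O(H) = (H + (-1042 + H))/((2*H)) = (-1042 + 2*H)*(1/(2*H)) = (-1042 + 2*H)/(2*H))
W(1441) - (1330452/201370 + 755536/O(-1152)) = 1441 - (1330452/201370 + 755536/(((-521 - 1152)/(-1152)))) = 1441 - (1330452*(1/201370) + 755536/((-1/1152*(-1673)))) = 1441 - (665226/100685 + 755536/(1673/1152)) = 1441 - (665226/100685 + 755536*(1152/1673)) = 1441 - (665226/100685 + 870377472/1673) = 1441 - 1*87635068691418/168446005 = 1441 - 87635068691418/168446005 = -87392337998213/168446005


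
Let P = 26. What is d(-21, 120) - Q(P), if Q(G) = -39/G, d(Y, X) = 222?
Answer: 447/2 ≈ 223.50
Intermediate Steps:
d(-21, 120) - Q(P) = 222 - (-39)/26 = 222 - 1*(-3/2) = 222 + 3/2 = 447/2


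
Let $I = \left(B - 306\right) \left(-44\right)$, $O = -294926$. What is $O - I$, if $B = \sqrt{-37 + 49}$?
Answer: $-308390 + 88 \sqrt{3} \approx -3.0824 \cdot 10^{5}$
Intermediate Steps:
$B = 2 \sqrt{3}$ ($B = \sqrt{12} = 2 \sqrt{3} \approx 3.4641$)
$I = 13464 - 88 \sqrt{3}$ ($I = \left(2 \sqrt{3} - 306\right) \left(-44\right) = \left(-306 + 2 \sqrt{3}\right) \left(-44\right) = 13464 - 88 \sqrt{3} \approx 13312.0$)
$O - I = -294926 - \left(13464 - 88 \sqrt{3}\right) = -308390 + 88 \sqrt{3}$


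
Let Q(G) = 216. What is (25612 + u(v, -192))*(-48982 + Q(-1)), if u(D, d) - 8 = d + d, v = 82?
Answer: -1230658776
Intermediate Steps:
u(D, d) = 8 + 2*d (u(D, d) = 8 + (d + d) = 8 + 2*d)
(25612 + u(v, -192))*(-48982 + Q(-1)) = (25612 + (8 + 2*(-192)))*(-48982 + 216) = (25612 + (8 - 384))*(-48766) = (25612 - 376)*(-48766) = 25236*(-48766) = -1230658776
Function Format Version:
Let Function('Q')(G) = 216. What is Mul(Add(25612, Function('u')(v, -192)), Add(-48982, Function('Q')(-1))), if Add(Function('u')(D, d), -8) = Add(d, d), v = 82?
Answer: -1230658776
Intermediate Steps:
Function('u')(D, d) = Add(8, Mul(2, d)) (Function('u')(D, d) = Add(8, Add(d, d)) = Add(8, Mul(2, d)))
Mul(Add(25612, Function('u')(v, -192)), Add(-48982, Function('Q')(-1))) = Mul(Add(25612, Add(8, Mul(2, -192))), Add(-48982, 216)) = Mul(Add(25612, Add(8, -384)), -48766) = Mul(Add(25612, -376), -48766) = Mul(25236, -48766) = -1230658776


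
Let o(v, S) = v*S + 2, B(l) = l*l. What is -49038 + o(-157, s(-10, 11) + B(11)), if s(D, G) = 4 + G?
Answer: -70388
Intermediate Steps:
B(l) = l**2
o(v, S) = 2 + S*v (o(v, S) = S*v + 2 = 2 + S*v)
-49038 + o(-157, s(-10, 11) + B(11)) = -49038 + (2 + ((4 + 11) + 11**2)*(-157)) = -49038 + (2 + (15 + 121)*(-157)) = -49038 + (2 + 136*(-157)) = -49038 + (2 - 21352) = -49038 - 21350 = -70388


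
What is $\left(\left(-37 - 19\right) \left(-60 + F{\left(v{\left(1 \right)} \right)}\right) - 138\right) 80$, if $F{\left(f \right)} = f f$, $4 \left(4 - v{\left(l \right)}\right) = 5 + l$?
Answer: $229760$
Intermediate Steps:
$v{\left(l \right)} = \frac{11}{4} - \frac{l}{4}$ ($v{\left(l \right)} = 4 - \frac{5 + l}{4} = 4 - \left(\frac{5}{4} + \frac{l}{4}\right) = \frac{11}{4} - \frac{l}{4}$)
$F{\left(f \right)} = f^{2}$
$\left(\left(-37 - 19\right) \left(-60 + F{\left(v{\left(1 \right)} \right)}\right) - 138\right) 80 = \left(\left(-37 - 19\right) \left(-60 + \left(\frac{11}{4} - \frac{1}{4}\right)^{2}\right) - 138\right) 80 = \left(- 56 \left(-60 + \left(\frac{11}{4} - \frac{1}{4}\right)^{2}\right) - 138\right) 80 = \left(- 56 \left(-60 + \left(\frac{5}{2}\right)^{2}\right) - 138\right) 80 = \left(- 56 \left(-60 + \frac{25}{4}\right) - 138\right) 80 = \left(\left(-56\right) \left(- \frac{215}{4}\right) - 138\right) 80 = \left(3010 - 138\right) 80 = 2872 \cdot 80 = 229760$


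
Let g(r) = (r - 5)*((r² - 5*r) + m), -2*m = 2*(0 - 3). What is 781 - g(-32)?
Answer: 44700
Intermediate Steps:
m = 3 (m = -(0 - 3) = -(-3) = -½*(-6) = 3)
g(r) = (-5 + r)*(3 + r² - 5*r) (g(r) = (r - 5)*((r² - 5*r) + 3) = (-5 + r)*(3 + r² - 5*r))
781 - g(-32) = 781 - (-15 + (-32)³ - 10*(-32)² + 28*(-32)) = 781 - (-15 - 32768 - 10*1024 - 896) = 781 - (-15 - 32768 - 10240 - 896) = 781 - 1*(-43919) = 781 + 43919 = 44700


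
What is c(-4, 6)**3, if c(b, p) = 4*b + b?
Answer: -8000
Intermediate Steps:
c(b, p) = 5*b
c(-4, 6)**3 = (5*(-4))**3 = (-20)**3 = -8000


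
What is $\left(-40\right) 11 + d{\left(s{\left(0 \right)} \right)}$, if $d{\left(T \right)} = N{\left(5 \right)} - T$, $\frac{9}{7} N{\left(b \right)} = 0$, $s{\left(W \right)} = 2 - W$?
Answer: $-442$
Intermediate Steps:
$N{\left(b \right)} = 0$ ($N{\left(b \right)} = \frac{7}{9} \cdot 0 = 0$)
$d{\left(T \right)} = - T$ ($d{\left(T \right)} = 0 - T = - T$)
$\left(-40\right) 11 + d{\left(s{\left(0 \right)} \right)} = \left(-40\right) 11 - \left(2 - 0\right) = -440 - \left(2 + 0\right) = -440 - 2 = -442$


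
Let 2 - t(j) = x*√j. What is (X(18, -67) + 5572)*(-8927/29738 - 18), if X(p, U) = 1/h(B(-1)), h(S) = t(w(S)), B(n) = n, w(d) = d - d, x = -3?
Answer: -6065231595/59476 ≈ -1.0198e+5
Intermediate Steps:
w(d) = 0
t(j) = 2 + 3*√j (t(j) = 2 - (-3)*√j = 2 + 3*√j)
h(S) = 2 (h(S) = 2 + 3*√0 = 2 + 3*0 = 2 + 0 = 2)
X(p, U) = ½ (X(p, U) = 1/2 = ½)
(X(18, -67) + 5572)*(-8927/29738 - 18) = (½ + 5572)*(-8927/29738 - 18) = 11145*(-8927*1/29738 - 18)/2 = 11145*(-8927/29738 - 18)/2 = (11145/2)*(-544211/29738) = -6065231595/59476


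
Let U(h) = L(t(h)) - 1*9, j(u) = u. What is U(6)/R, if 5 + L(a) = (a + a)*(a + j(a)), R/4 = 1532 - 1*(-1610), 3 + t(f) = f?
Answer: 11/6284 ≈ 0.0017505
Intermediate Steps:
t(f) = -3 + f
R = 12568 (R = 4*(1532 - 1*(-1610)) = 4*(1532 + 1610) = 4*3142 = 12568)
L(a) = -5 + 4*a² (L(a) = -5 + (a + a)*(a + a) = -5 + (2*a)*(2*a) = -5 + 4*a²)
U(h) = -14 + 4*(-3 + h)² (U(h) = (-5 + 4*(-3 + h)²) - 1*9 = (-5 + 4*(-3 + h)²) - 9 = -14 + 4*(-3 + h)²)
U(6)/R = (-14 + 4*(-3 + 6)²)/12568 = (-14 + 4*3²)*(1/12568) = (-14 + 4*9)*(1/12568) = (-14 + 36)*(1/12568) = 22*(1/12568) = 11/6284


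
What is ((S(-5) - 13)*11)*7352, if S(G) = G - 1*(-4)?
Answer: -1132208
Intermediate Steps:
S(G) = 4 + G (S(G) = G + 4 = 4 + G)
((S(-5) - 13)*11)*7352 = (((4 - 5) - 13)*11)*7352 = ((-1 - 13)*11)*7352 = -14*11*7352 = -154*7352 = -1132208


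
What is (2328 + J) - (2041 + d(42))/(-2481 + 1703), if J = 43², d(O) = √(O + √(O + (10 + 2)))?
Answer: 3251747/778 + √(42 + 3*√6)/778 ≈ 4179.6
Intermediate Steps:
d(O) = √(O + √(12 + O)) (d(O) = √(O + √(O + 12)) = √(O + √(12 + O)))
J = 1849
(2328 + J) - (2041 + d(42))/(-2481 + 1703) = (2328 + 1849) - (2041 + √(42 + √(12 + 42)))/(-2481 + 1703) = 4177 - (2041 + √(42 + √54))/(-778) = 4177 - (2041 + √(42 + 3*√6))*(-1)/778 = 4177 - (-2041/778 - √(42 + 3*√6)/778) = 4177 + (2041/778 + √(42 + 3*√6)/778) = 3251747/778 + √(42 + 3*√6)/778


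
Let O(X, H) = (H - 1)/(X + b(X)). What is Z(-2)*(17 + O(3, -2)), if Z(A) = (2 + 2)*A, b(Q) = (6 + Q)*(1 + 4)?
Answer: -271/2 ≈ -135.50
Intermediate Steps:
b(Q) = 30 + 5*Q (b(Q) = (6 + Q)*5 = 30 + 5*Q)
O(X, H) = (-1 + H)/(30 + 6*X) (O(X, H) = (H - 1)/(X + (30 + 5*X)) = (-1 + H)/(30 + 6*X))
Z(A) = 4*A
Z(-2)*(17 + O(3, -2)) = (4*(-2))*(17 + (-1 - 2)/(6*(5 + 3))) = -8*(17 + (⅙)*(-3)/8) = -8*(17 + (⅙)*(⅛)*(-3)) = -8*(17 - 1/16) = -8*271/16 = -271/2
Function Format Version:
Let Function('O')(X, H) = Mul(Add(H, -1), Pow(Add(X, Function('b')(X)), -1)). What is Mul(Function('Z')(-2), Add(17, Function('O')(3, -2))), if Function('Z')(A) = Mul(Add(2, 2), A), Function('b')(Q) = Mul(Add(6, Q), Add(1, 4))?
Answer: Rational(-271, 2) ≈ -135.50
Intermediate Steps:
Function('b')(Q) = Add(30, Mul(5, Q)) (Function('b')(Q) = Mul(Add(6, Q), 5) = Add(30, Mul(5, Q)))
Function('O')(X, H) = Mul(Pow(Add(30, Mul(6, X)), -1), Add(-1, H)) (Function('O')(X, H) = Mul(Add(H, -1), Pow(Add(X, Add(30, Mul(5, X))), -1)) = Mul(Add(-1, H), Pow(Add(30, Mul(6, X)), -1)) = Mul(Pow(Add(30, Mul(6, X)), -1), Add(-1, H)))
Function('Z')(A) = Mul(4, A)
Mul(Function('Z')(-2), Add(17, Function('O')(3, -2))) = Mul(Mul(4, -2), Add(17, Mul(Rational(1, 6), Pow(Add(5, 3), -1), Add(-1, -2)))) = Mul(-8, Add(17, Mul(Rational(1, 6), Pow(8, -1), -3))) = Mul(-8, Add(17, Mul(Rational(1, 6), Rational(1, 8), -3))) = Mul(-8, Add(17, Rational(-1, 16))) = Mul(-8, Rational(271, 16)) = Rational(-271, 2)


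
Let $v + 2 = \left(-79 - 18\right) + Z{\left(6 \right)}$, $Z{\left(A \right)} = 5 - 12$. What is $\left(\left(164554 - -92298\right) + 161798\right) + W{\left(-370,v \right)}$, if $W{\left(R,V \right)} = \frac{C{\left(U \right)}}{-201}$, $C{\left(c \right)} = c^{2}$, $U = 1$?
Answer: $\frac{84148649}{201} \approx 4.1865 \cdot 10^{5}$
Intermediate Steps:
$Z{\left(A \right)} = -7$ ($Z{\left(A \right)} = 5 - 12 = -7$)
$v = -106$ ($v = -2 - 104 = -106$)
$W{\left(R,V \right)} = - \frac{1}{201}$ ($W{\left(R,V \right)} = \frac{1^{2}}{-201} = 1 \left(- \frac{1}{201}\right) = - \frac{1}{201}$)
$\left(\left(164554 - -92298\right) + 161798\right) + W{\left(-370,v \right)} = \left(\left(164554 - -92298\right) + 161798\right) - \frac{1}{201} = \left(\left(164554 + 92298\right) + 161798\right) - \frac{1}{201} = \left(256852 + 161798\right) - \frac{1}{201} = 418650 - \frac{1}{201} = \frac{84148649}{201}$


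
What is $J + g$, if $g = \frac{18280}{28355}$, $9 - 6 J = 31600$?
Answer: $- \frac{179130625}{34026} \approx -5264.5$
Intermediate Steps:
$J = - \frac{31591}{6}$ ($J = \frac{3}{2} - \frac{15800}{3} = - \frac{31591}{6} \approx -5265.2$)
$g = \frac{3656}{5671}$ ($g = 18280 \cdot \frac{1}{28355} = \frac{3656}{5671} \approx 0.64468$)
$J + g = - \frac{31591}{6} + \frac{3656}{5671} = - \frac{179130625}{34026}$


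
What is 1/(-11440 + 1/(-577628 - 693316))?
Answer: -1270944/14539599361 ≈ -8.7413e-5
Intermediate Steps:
1/(-11440 + 1/(-577628 - 693316)) = 1/(-11440 + 1/(-1270944)) = 1/(-11440 - 1/1270944) = 1/(-14539599361/1270944) = -1270944/14539599361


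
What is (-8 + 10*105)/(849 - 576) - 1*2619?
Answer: -713945/273 ≈ -2615.2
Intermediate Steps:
(-8 + 10*105)/(849 - 576) - 1*2619 = (-8 + 1050)/273 - 2619 = 1042*(1/273) - 2619 = 1042/273 - 2619 = -713945/273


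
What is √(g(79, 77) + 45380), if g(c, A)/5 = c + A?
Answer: 4*√2885 ≈ 214.85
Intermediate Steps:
g(c, A) = 5*A + 5*c (g(c, A) = 5*(c + A) = 5*(A + c) = 5*A + 5*c)
√(g(79, 77) + 45380) = √((5*77 + 5*79) + 45380) = √((385 + 395) + 45380) = √(780 + 45380) = √46160 = 4*√2885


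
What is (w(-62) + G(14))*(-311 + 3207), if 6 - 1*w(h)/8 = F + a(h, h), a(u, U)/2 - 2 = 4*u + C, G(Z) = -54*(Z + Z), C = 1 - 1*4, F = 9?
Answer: 7089408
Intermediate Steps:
C = -3 (C = 1 - 4 = -3)
G(Z) = -108*Z
a(u, U) = -2 + 8*u (a(u, U) = 4 + 2*(4*u - 3) = 4 + 2*(-3 + 4*u) = 4 + (-6 + 8*u) = -2 + 8*u)
w(h) = -8 - 64*h (w(h) = 48 - 8*(9 + (-2 + 8*h)) = 48 - 8*(7 + 8*h) = 48 + (-56 - 64*h) = -8 - 64*h)
(w(-62) + G(14))*(-311 + 3207) = ((-8 - 64*(-62)) - 108*14)*(-311 + 3207) = ((-8 + 3968) - 1512)*2896 = (3960 - 1512)*2896 = 2448*2896 = 7089408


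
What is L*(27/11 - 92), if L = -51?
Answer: 50235/11 ≈ 4566.8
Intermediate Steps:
L*(27/11 - 92) = -51*(27/11 - 92) = -51*(-985/11) = 50235/11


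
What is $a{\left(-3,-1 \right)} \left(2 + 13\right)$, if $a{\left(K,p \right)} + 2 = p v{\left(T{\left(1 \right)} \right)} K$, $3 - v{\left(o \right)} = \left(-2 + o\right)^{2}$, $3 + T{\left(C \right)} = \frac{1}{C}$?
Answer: $-615$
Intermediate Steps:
$T{\left(C \right)} = -3 + \frac{1}{C}$
$v{\left(o \right)} = 3 - \left(-2 + o\right)^{2}$
$a{\left(K,p \right)} = -2 - 13 K p$ ($a{\left(K,p \right)} = -2 + p \left(3 - \left(-2 - \left(3 - 1^{-1}\right)\right)^{2}\right) K = -2 + p \left(3 - \left(-2 + \left(-3 + 1\right)\right)^{2}\right) K = -2 + p \left(3 - \left(-2 - 2\right)^{2}\right) K = -2 + p \left(3 - \left(-4\right)^{2}\right) K = -2 + p \left(3 - 16\right) K = -2 + p \left(-13\right) K = -2 + - 13 p K = -2 - 13 K p$)
$a{\left(-3,-1 \right)} \left(2 + 13\right) = \left(-2 - \left(-39\right) \left(-1\right)\right) \left(2 + 13\right) = \left(-2 - 39\right) 15 = \left(-41\right) 15 = -615$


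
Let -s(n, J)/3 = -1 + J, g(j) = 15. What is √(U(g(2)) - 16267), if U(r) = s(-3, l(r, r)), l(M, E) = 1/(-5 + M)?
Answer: I*√1626430/10 ≈ 127.53*I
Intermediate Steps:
s(n, J) = 3 - 3*J (s(n, J) = -3*(-1 + J) = 3 - 3*J)
U(r) = 3 - 3/(-5 + r)
√(U(g(2)) - 16267) = √(3*(-6 + 15)/(-5 + 15) - 16267) = √(3*9/10 - 16267) = √(3*(⅒)*9 - 16267) = √(27/10 - 16267) = √(-162643/10) = I*√1626430/10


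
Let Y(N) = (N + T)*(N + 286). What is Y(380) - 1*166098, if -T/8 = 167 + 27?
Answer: -946650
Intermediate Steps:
T = -1552 (T = -8*(167 + 27) = -8*194 = -1552)
Y(N) = (-1552 + N)*(286 + N) (Y(N) = (N - 1552)*(N + 286) = (-1552 + N)*(286 + N))
Y(380) - 1*166098 = (-443872 + 380**2 - 1266*380) - 1*166098 = (-443872 + 144400 - 481080) - 166098 = -780552 - 166098 = -946650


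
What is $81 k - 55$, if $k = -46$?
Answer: $-3781$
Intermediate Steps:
$81 k - 55 = 81 \left(-46\right) - 55 = -3726 - 55 = -3781$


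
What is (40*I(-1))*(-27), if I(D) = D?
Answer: 1080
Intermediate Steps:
(40*I(-1))*(-27) = (40*(-1))*(-27) = -40*(-27) = 1080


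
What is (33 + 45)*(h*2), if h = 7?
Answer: 1092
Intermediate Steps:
(33 + 45)*(h*2) = (33 + 45)*(7*2) = 78*14 = 1092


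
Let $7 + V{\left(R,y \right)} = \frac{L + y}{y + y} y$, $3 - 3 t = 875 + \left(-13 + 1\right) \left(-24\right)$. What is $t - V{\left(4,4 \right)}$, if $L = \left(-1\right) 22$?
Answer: $- \frac{1112}{3} \approx -370.67$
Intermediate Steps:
$L = -22$
$t = - \frac{1160}{3}$ ($t = 1 - \frac{875 + \left(-13 + 1\right) \left(-24\right)}{3} = 1 - \frac{875 - -288}{3} = 1 - \frac{875 + 288}{3} = 1 - \frac{1163}{3} = - \frac{1160}{3} \approx -386.67$)
$V{\left(R,y \right)} = -18 + \frac{y}{2}$ ($V{\left(R,y \right)} = -7 + \frac{-22 + y}{y + y} y = -7 + \frac{-22 + y}{2 y} y = -7 + \left(-11 + \frac{y}{2}\right) = -18 + \frac{y}{2}$)
$t - V{\left(4,4 \right)} = - \frac{1160}{3} - \left(-18 + \frac{1}{2} \cdot 4\right) = - \frac{1160}{3} - \left(-18 + 2\right) = - \frac{1160}{3} - -16 = - \frac{1160}{3} + 16 = - \frac{1112}{3}$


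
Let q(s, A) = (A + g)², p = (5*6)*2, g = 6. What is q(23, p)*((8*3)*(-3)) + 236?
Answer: -313396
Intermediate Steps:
p = 60 (p = 30*2 = 60)
q(s, A) = (6 + A)² (q(s, A) = (A + 6)² = (6 + A)²)
q(23, p)*((8*3)*(-3)) + 236 = (6 + 60)²*((8*3)*(-3)) + 236 = 66²*(24*(-3)) + 236 = 4356*(-72) + 236 = -313632 + 236 = -313396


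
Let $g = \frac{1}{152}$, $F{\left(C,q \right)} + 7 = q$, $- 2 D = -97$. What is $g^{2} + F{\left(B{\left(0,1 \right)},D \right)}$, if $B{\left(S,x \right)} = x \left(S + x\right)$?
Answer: $\frac{958817}{23104} \approx 41.5$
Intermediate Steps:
$D = \frac{97}{2}$ ($D = \left(- \frac{1}{2}\right) \left(-97\right) = \frac{97}{2} \approx 48.5$)
$F{\left(C,q \right)} = -7 + q$
$g = \frac{1}{152} \approx 0.0065789$
$g^{2} + F{\left(B{\left(0,1 \right)},D \right)} = \left(\frac{1}{152}\right)^{2} + \left(-7 + \frac{97}{2}\right) = \frac{1}{23104} + \frac{83}{2} = \frac{958817}{23104}$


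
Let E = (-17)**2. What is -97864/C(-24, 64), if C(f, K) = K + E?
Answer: -97864/353 ≈ -277.24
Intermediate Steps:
E = 289
C(f, K) = 289 + K (C(f, K) = K + 289 = 289 + K)
-97864/C(-24, 64) = -97864/(289 + 64) = -97864/353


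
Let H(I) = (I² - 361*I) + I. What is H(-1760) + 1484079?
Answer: 5215279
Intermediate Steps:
H(I) = I² - 360*I
H(-1760) + 1484079 = -1760*(-360 - 1760) + 1484079 = -1760*(-2120) + 1484079 = 3731200 + 1484079 = 5215279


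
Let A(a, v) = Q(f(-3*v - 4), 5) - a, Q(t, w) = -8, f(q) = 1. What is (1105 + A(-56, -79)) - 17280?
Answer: -16127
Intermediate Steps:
A(a, v) = -8 - a
(1105 + A(-56, -79)) - 17280 = (1105 + (-8 - 1*(-56))) - 17280 = (1105 + (-8 + 56)) - 17280 = (1105 + 48) - 17280 = 1153 - 17280 = -16127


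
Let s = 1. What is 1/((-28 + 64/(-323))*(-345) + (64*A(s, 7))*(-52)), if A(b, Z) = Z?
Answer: -323/4382348 ≈ -7.3705e-5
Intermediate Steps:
1/((-28 + 64/(-323))*(-345) + (64*A(s, 7))*(-52)) = 1/((-28 + 64/(-323))*(-345) + (64*7)*(-52)) = 1/((-28 + 64*(-1/323))*(-345) + 448*(-52)) = 1/((-28 - 64/323)*(-345) - 23296) = 1/(-9108/323*(-345) - 23296) = 1/(3142260/323 - 23296) = 1/(-4382348/323) = -323/4382348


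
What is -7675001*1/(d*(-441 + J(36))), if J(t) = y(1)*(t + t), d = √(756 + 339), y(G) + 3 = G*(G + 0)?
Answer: 105137*√1095/8775 ≈ 396.47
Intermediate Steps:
y(G) = -3 + G² (y(G) = -3 + G*(G + 0) = -3 + G*G = -3 + G²)
d = √1095 ≈ 33.091
J(t) = -4*t (J(t) = (-3 + 1²)*(t + t) = (-3 + 1)*(2*t) = -4*t)
-7675001*1/(d*(-441 + J(36))) = -7675001*√1095/(1095*(-441 - 4*36)) = -7675001*√1095/(1095*(-441 - 144)) = -7675001*(-√1095/640575) = -(-105137)*√1095/8775 = 105137*√1095/8775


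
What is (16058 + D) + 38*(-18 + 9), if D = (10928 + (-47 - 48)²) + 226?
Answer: 35895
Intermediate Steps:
D = 20179 (D = (10928 + (-95)²) + 226 = (10928 + 9025) + 226 = 19953 + 226 = 20179)
(16058 + D) + 38*(-18 + 9) = (16058 + 20179) + 38*(-18 + 9) = 36237 + 38*(-9) = 36237 - 342 = 35895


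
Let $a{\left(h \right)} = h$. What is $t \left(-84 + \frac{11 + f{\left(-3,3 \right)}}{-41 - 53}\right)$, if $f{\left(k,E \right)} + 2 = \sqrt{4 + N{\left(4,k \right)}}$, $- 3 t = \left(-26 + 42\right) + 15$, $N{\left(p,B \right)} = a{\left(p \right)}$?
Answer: $\frac{81685}{94} + \frac{31 \sqrt{2}}{141} \approx 869.3$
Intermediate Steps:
$N{\left(p,B \right)} = p$
$t = - \frac{31}{3}$ ($t = - \frac{\left(-26 + 42\right) + 15}{3} = - \frac{16 + 15}{3} = \left(- \frac{1}{3}\right) 31 = - \frac{31}{3} \approx -10.333$)
$f{\left(k,E \right)} = -2 + 2 \sqrt{2}$ ($f{\left(k,E \right)} = -2 + \sqrt{4 + 4} = -2 + \sqrt{8} = -2 + 2 \sqrt{2}$)
$t \left(-84 + \frac{11 + f{\left(-3,3 \right)}}{-41 - 53}\right) = - \frac{31 \left(-84 + \frac{11 - \left(2 - 2 \sqrt{2}\right)}{-41 - 53}\right)}{3} = - \frac{31 \left(-84 + \frac{9 + 2 \sqrt{2}}{-94}\right)}{3} = - \frac{31 \left(-84 + \left(9 + 2 \sqrt{2}\right) \left(- \frac{1}{94}\right)\right)}{3} = - \frac{31 \left(-84 - \left(\frac{9}{94} + \frac{\sqrt{2}}{47}\right)\right)}{3} = - \frac{31 \left(- \frac{7905}{94} - \frac{\sqrt{2}}{47}\right)}{3} = \frac{81685}{94} + \frac{31 \sqrt{2}}{141}$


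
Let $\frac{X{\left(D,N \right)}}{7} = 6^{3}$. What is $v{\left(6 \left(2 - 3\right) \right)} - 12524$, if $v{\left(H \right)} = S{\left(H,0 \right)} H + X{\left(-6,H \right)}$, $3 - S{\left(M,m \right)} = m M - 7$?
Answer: $-11072$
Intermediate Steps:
$S{\left(M,m \right)} = 10 - M m$ ($S{\left(M,m \right)} = 3 - \left(m M - 7\right) = 3 - \left(M m - 7\right) = 3 - \left(-7 + M m\right) = 10 - M m$)
$X{\left(D,N \right)} = 1512$ ($X{\left(D,N \right)} = 7 \cdot 6^{3} = 7 \cdot 216 = 1512$)
$v{\left(H \right)} = 1512 + 10 H$ ($v{\left(H \right)} = \left(10 - H 0\right) H + 1512 = \left(10 + 0\right) H + 1512 = 10 H + 1512 = 1512 + 10 H$)
$v{\left(6 \left(2 - 3\right) \right)} - 12524 = \left(1512 + 10 \cdot 6 \left(2 - 3\right)\right) - 12524 = \left(1512 + 10 \cdot 6 \left(-1\right)\right) - 12524 = \left(1512 + 10 \left(-6\right)\right) - 12524 = \left(1512 - 60\right) - 12524 = 1452 - 12524 = -11072$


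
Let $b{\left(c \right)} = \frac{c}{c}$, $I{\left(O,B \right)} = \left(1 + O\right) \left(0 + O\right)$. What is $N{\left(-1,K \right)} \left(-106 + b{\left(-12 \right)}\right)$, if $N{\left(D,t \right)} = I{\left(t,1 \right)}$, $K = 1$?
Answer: $-210$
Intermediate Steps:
$I{\left(O,B \right)} = O \left(1 + O\right)$ ($I{\left(O,B \right)} = \left(1 + O\right) O = O \left(1 + O\right)$)
$N{\left(D,t \right)} = t \left(1 + t\right)$
$b{\left(c \right)} = 1$
$N{\left(-1,K \right)} \left(-106 + b{\left(-12 \right)}\right) = 1 \left(1 + 1\right) \left(-106 + 1\right) = 1 \cdot 2 \left(-105\right) = 2 \left(-105\right) = -210$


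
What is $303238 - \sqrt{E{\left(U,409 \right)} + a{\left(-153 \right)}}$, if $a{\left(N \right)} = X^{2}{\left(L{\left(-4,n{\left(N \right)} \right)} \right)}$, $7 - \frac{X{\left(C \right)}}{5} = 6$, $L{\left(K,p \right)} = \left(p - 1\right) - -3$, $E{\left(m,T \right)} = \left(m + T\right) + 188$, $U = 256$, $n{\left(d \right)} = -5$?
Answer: $303238 - \sqrt{878} \approx 3.0321 \cdot 10^{5}$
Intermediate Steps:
$E{\left(m,T \right)} = 188 + T + m$ ($E{\left(m,T \right)} = \left(T + m\right) + 188 = 188 + T + m$)
$L{\left(K,p \right)} = 2 + p$ ($L{\left(K,p \right)} = \left(p - 1\right) + 3 = \left(-1 + p\right) + 3 = 2 + p$)
$X{\left(C \right)} = 5$ ($X{\left(C \right)} = 35 - 30 = 5$)
$a{\left(N \right)} = 25$ ($a{\left(N \right)} = 5^{2} = 25$)
$303238 - \sqrt{E{\left(U,409 \right)} + a{\left(-153 \right)}} = 303238 - \sqrt{\left(188 + 409 + 256\right) + 25} = 303238 - \sqrt{853 + 25} = 303238 - \sqrt{878}$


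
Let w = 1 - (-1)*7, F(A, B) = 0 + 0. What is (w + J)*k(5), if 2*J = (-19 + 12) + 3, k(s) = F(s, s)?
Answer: 0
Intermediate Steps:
F(A, B) = 0
k(s) = 0
J = -2 (J = ((-19 + 12) + 3)/2 = (-7 + 3)/2 = (1/2)*(-4) = -2)
w = 8 (w = 1 - 1*(-7) = 1 + 7 = 8)
(w + J)*k(5) = (8 - 2)*0 = 6*0 = 0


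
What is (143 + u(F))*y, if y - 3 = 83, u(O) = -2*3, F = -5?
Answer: 11782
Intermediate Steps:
u(O) = -6
y = 86 (y = 3 + 83 = 86)
(143 + u(F))*y = (143 - 6)*86 = 137*86 = 11782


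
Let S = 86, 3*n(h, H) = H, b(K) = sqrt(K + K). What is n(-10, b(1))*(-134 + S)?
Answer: -16*sqrt(2) ≈ -22.627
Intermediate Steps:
b(K) = sqrt(2)*sqrt(K) (b(K) = sqrt(2*K) = sqrt(2)*sqrt(K))
n(h, H) = H/3
n(-10, b(1))*(-134 + S) = ((sqrt(2)*sqrt(1))/3)*(-134 + 86) = ((sqrt(2)*1)/3)*(-48) = (sqrt(2)/3)*(-48) = -16*sqrt(2)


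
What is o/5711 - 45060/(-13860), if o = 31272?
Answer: 11512793/1319241 ≈ 8.7268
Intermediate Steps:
o/5711 - 45060/(-13860) = 31272/5711 - 45060/(-13860) = 31272*(1/5711) - 45060*(-1/13860) = 31272/5711 + 751/231 = 11512793/1319241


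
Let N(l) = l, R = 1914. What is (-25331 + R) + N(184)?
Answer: -23233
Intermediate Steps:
(-25331 + R) + N(184) = (-25331 + 1914) + 184 = -23417 + 184 = -23233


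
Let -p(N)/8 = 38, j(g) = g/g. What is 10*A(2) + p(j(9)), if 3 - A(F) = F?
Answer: -294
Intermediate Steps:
A(F) = 3 - F
j(g) = 1
p(N) = -304 (p(N) = -8*38 = -304)
10*A(2) + p(j(9)) = 10*(3 - 1*2) - 304 = 10*(3 - 2) - 304 = 10*1 - 304 = 10 - 304 = -294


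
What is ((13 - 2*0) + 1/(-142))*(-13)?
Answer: -23985/142 ≈ -168.91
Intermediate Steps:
((13 - 2*0) + 1/(-142))*(-13) = ((13 + 0) - 1/142)*(-13) = (13 - 1/142)*(-13) = (1845/142)*(-13) = -23985/142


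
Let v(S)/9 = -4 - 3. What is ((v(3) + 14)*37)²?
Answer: 3286969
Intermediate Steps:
v(S) = -63 (v(S) = 9*(-4 - 3) = 9*(-7) = -63)
((v(3) + 14)*37)² = ((-63 + 14)*37)² = (-49*37)² = (-1813)² = 3286969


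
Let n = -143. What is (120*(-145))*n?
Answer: 2488200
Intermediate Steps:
(120*(-145))*n = (120*(-145))*(-143) = -17400*(-143) = 2488200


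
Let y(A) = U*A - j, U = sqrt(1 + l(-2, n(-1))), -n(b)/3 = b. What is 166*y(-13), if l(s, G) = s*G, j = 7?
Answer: -1162 - 2158*I*sqrt(5) ≈ -1162.0 - 4825.4*I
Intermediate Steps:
n(b) = -3*b
l(s, G) = G*s
U = I*sqrt(5) (U = sqrt(1 - 3*(-1)*(-2)) = sqrt(1 + 3*(-2)) = sqrt(1 - 6) = sqrt(-5) = I*sqrt(5) ≈ 2.2361*I)
y(A) = -7 + I*A*sqrt(5) (y(A) = (I*sqrt(5))*A - 1*7 = I*A*sqrt(5) - 7 = -7 + I*A*sqrt(5))
166*y(-13) = 166*(-7 + I*(-13)*sqrt(5)) = 166*(-7 - 13*I*sqrt(5)) = -1162 - 2158*I*sqrt(5)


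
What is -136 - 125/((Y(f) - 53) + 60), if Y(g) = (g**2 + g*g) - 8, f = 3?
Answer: -2437/17 ≈ -143.35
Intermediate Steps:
Y(g) = -8 + 2*g**2 (Y(g) = (g**2 + g**2) - 8 = 2*g**2 - 8 = -8 + 2*g**2)
-136 - 125/((Y(f) - 53) + 60) = -136 - 125/(((-8 + 2*3**2) - 53) + 60) = -136 - 125/(((-8 + 2*9) - 53) + 60) = -136 - 125/(((-8 + 18) - 53) + 60) = -136 - 125/((10 - 53) + 60) = -136 - 125/(-43 + 60) = -136 - 125/17 = -2437/17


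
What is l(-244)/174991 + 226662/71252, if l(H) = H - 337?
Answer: 19811206315/6234229366 ≈ 3.1778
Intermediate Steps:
l(H) = -337 + H
l(-244)/174991 + 226662/71252 = (-337 - 244)/174991 + 226662/71252 = -581*1/174991 + 226662*(1/71252) = -581/174991 + 113331/35626 = 19811206315/6234229366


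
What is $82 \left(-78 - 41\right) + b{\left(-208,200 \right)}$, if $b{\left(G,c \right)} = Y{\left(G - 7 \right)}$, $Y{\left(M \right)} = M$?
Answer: $-9973$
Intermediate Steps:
$b{\left(G,c \right)} = -7 + G$ ($b{\left(G,c \right)} = G - 7 = -7 + G$)
$82 \left(-78 - 41\right) + b{\left(-208,200 \right)} = 82 \left(-78 - 41\right) - 215 = 82 \left(-119\right) - 215 = -9758 - 215 = -9973$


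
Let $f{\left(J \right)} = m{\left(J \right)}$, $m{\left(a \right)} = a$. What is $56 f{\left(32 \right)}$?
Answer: $1792$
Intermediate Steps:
$f{\left(J \right)} = J$
$56 f{\left(32 \right)} = 56 \cdot 32 = 1792$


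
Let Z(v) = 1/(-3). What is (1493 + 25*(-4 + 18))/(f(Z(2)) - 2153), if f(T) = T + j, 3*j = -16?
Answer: -5529/6476 ≈ -0.85377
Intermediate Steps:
j = -16/3 (j = (1/3)*(-16) = -16/3 ≈ -5.3333)
Z(v) = -1/3
f(T) = -16/3 + T (f(T) = T - 16/3 = -16/3 + T)
(1493 + 25*(-4 + 18))/(f(Z(2)) - 2153) = (1493 + 25*(-4 + 18))/((-16/3 - 1/3) - 2153) = (1493 + 25*14)/(-17/3 - 2153) = (1493 + 350)/(-6476/3) = 1843*(-3/6476) = -5529/6476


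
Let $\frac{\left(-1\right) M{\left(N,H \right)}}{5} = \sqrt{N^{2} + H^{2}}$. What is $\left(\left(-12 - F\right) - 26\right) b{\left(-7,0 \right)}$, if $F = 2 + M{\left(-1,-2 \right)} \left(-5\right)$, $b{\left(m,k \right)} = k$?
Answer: $0$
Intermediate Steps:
$M{\left(N,H \right)} = - 5 \sqrt{H^{2} + N^{2}}$ ($M{\left(N,H \right)} = - 5 \sqrt{N^{2} + H^{2}} = - 5 \sqrt{H^{2} + N^{2}}$)
$F = 2 + 25 \sqrt{5}$ ($F = 2 + - 5 \sqrt{\left(-2\right)^{2} + \left(-1\right)^{2}} \left(-5\right) = 2 + - 5 \sqrt{4 + 1} \left(-5\right) = 2 + - 5 \sqrt{5} \left(-5\right) = 2 + 25 \sqrt{5} \approx 57.902$)
$\left(\left(-12 - F\right) - 26\right) b{\left(-7,0 \right)} = \left(\left(-12 - \left(2 + 25 \sqrt{5}\right)\right) - 26\right) 0 = \left(\left(-14 - 25 \sqrt{5}\right) - 26\right) 0 = \left(-40 - 25 \sqrt{5}\right) 0 = 0$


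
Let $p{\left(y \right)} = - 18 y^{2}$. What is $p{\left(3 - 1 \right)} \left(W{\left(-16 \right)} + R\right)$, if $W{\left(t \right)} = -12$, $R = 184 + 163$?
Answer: $-24120$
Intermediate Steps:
$R = 347$
$p{\left(3 - 1 \right)} \left(W{\left(-16 \right)} + R\right) = - 18 \left(3 - 1\right)^{2} \left(-12 + 347\right) = - 18 \left(3 - 1\right)^{2} \cdot 335 = - 18 \cdot 2^{2} \cdot 335 = \left(-18\right) 4 \cdot 335 = \left(-72\right) 335 = -24120$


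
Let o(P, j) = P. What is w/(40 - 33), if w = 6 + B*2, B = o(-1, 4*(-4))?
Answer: 4/7 ≈ 0.57143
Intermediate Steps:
B = -1
w = 4 (w = 6 - 1*2 = 6 - 2 = 4)
w/(40 - 33) = 4/(40 - 33) = 4/7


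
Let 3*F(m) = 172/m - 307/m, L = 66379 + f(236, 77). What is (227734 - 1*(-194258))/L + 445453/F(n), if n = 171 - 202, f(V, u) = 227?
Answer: 153297351283/499545 ≈ 3.0687e+5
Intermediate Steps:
n = -31
L = 66606 (L = 66379 + 227 = 66606)
F(m) = -45/m (F(m) = (172/m - 307/m)/3 = (-135/m)/3 = -45/m)
(227734 - 1*(-194258))/L + 445453/F(n) = (227734 - 1*(-194258))/66606 + 445453/((-45/(-31))) = (227734 + 194258)*(1/66606) + 445453/((-45*(-1/31))) = 421992*(1/66606) + 445453/(45/31) = 70332/11101 + 445453*(31/45) = 70332/11101 + 13809043/45 = 153297351283/499545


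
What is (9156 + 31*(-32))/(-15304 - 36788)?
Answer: -2041/13023 ≈ -0.15672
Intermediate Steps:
(9156 + 31*(-32))/(-15304 - 36788) = (9156 - 992)/(-52092) = 8164*(-1/52092) = -2041/13023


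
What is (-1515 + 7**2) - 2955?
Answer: -4421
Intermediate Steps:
(-1515 + 7**2) - 2955 = (-1515 + 49) - 2955 = -1466 - 2955 = -4421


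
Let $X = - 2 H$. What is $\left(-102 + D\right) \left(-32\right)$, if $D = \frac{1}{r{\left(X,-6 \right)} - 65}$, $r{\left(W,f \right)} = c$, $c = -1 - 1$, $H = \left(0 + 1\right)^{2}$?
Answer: $\frac{218720}{67} \approx 3264.5$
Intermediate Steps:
$H = 1$ ($H = 1^{2} = 1$)
$X = -2$ ($X = \left(-2\right) 1 = -2$)
$c = -2$ ($c = -1 - 1 = -2$)
$r{\left(W,f \right)} = -2$
$D = - \frac{1}{67}$ ($D = \frac{1}{-2 - 65} = \frac{1}{-67} = - \frac{1}{67} \approx -0.014925$)
$\left(-102 + D\right) \left(-32\right) = \left(-102 - \frac{1}{67}\right) \left(-32\right) = \left(- \frac{6835}{67}\right) \left(-32\right) = \frac{218720}{67}$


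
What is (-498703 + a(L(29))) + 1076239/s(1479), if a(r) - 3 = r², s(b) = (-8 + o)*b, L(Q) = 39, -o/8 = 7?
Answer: -47062051663/94656 ≈ -4.9719e+5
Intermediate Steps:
o = -56 (o = -8*7 = -56)
s(b) = -64*b (s(b) = (-8 - 56)*b = -64*b)
a(r) = 3 + r²
(-498703 + a(L(29))) + 1076239/s(1479) = (-498703 + (3 + 39²)) + 1076239/((-64*1479)) = (-498703 + (3 + 1521)) + 1076239/(-94656) = (-498703 + 1524) + 1076239*(-1/94656) = -497179 - 1076239/94656 = -47062051663/94656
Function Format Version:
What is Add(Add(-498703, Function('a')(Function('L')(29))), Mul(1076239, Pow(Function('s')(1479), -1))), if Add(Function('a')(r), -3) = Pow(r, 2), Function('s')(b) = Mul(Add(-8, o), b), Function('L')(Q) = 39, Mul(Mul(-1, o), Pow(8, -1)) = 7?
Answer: Rational(-47062051663, 94656) ≈ -4.9719e+5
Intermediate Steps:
o = -56 (o = Mul(-8, 7) = -56)
Function('s')(b) = Mul(-64, b) (Function('s')(b) = Mul(Add(-8, -56), b) = Mul(-64, b))
Function('a')(r) = Add(3, Pow(r, 2))
Add(Add(-498703, Function('a')(Function('L')(29))), Mul(1076239, Pow(Function('s')(1479), -1))) = Add(Add(-498703, Add(3, Pow(39, 2))), Mul(1076239, Pow(Mul(-64, 1479), -1))) = Add(Add(-498703, Add(3, 1521)), Mul(1076239, Pow(-94656, -1))) = Add(Add(-498703, 1524), Mul(1076239, Rational(-1, 94656))) = Add(-497179, Rational(-1076239, 94656)) = Rational(-47062051663, 94656)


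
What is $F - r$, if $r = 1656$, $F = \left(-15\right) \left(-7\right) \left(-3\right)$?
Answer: $-1971$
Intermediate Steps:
$F = -315$ ($F = 105 \left(-3\right) = -315$)
$F - r = -315 - 1656 = -1971$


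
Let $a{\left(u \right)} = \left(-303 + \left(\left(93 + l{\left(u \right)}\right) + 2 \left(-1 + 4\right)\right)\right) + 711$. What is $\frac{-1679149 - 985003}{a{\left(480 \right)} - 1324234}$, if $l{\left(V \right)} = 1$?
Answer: $\frac{1332076}{661863} \approx 2.0126$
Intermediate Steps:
$a{\left(u \right)} = 508$ ($a{\left(u \right)} = \left(-303 + \left(\left(93 + 1\right) + 2 \left(-1 + 4\right)\right)\right) + 711 = \left(-303 + \left(94 + 2 \cdot 3\right)\right) + 711 = \left(-303 + \left(94 + 6\right)\right) + 711 = \left(-303 + 100\right) + 711 = -203 + 711 = 508$)
$\frac{-1679149 - 985003}{a{\left(480 \right)} - 1324234} = \frac{-1679149 - 985003}{508 - 1324234} = - \frac{2664152}{-1323726} = \left(-2664152\right) \left(- \frac{1}{1323726}\right) = \frac{1332076}{661863}$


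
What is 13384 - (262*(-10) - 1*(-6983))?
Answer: 9021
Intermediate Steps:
13384 - (262*(-10) - 1*(-6983)) = 13384 - (-2620 + 6983) = 13384 - 1*4363 = 13384 - 4363 = 9021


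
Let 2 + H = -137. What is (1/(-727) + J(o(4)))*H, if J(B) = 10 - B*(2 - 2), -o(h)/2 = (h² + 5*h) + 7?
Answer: -1010391/727 ≈ -1389.8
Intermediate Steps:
H = -139 (H = -2 - 137 = -139)
o(h) = -14 - 10*h - 2*h² (o(h) = -2*((h² + 5*h) + 7) = -2*(7 + h² + 5*h) = -14 - 10*h - 2*h²)
J(B) = 10 (J(B) = 10 - B*0 = 10 - 1*0 = 10 + 0 = 10)
(1/(-727) + J(o(4)))*H = (1/(-727) + 10)*(-139) = (-1/727 + 10)*(-139) = (7269/727)*(-139) = -1010391/727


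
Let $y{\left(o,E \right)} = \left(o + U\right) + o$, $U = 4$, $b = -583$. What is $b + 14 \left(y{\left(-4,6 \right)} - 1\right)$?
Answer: $-653$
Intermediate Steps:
$y{\left(o,E \right)} = 4 + 2 o$ ($y{\left(o,E \right)} = \left(o + 4\right) + o = \left(4 + o\right) + o = 4 + 2 o$)
$b + 14 \left(y{\left(-4,6 \right)} - 1\right) = -583 + 14 \left(\left(4 + 2 \left(-4\right)\right) - 1\right) = -583 + 14 \left(\left(4 - 8\right) - 1\right) = -583 + 14 \left(-4 - 1\right) = -583 + 14 \left(-5\right) = -583 - 70 = -653$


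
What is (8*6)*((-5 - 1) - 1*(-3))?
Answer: -144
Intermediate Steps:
(8*6)*((-5 - 1) - 1*(-3)) = 48*(-6 + 3) = 48*(-3) = -144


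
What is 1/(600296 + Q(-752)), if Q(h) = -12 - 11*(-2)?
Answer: 1/600306 ≈ 1.6658e-6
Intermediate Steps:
Q(h) = 10 (Q(h) = -12 + 22 = 10)
1/(600296 + Q(-752)) = 1/(600296 + 10) = 1/600306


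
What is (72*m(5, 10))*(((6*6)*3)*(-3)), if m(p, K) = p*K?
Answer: -1166400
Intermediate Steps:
m(p, K) = K*p
(72*m(5, 10))*(((6*6)*3)*(-3)) = (72*(10*5))*(((6*6)*3)*(-3)) = (72*50)*((36*3)*(-3)) = 3600*(108*(-3)) = 3600*(-324) = -1166400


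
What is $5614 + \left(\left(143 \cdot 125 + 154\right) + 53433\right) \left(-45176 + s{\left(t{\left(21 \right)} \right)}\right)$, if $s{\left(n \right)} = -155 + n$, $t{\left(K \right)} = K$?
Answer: $-3237937606$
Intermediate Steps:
$5614 + \left(\left(143 \cdot 125 + 154\right) + 53433\right) \left(-45176 + s{\left(t{\left(21 \right)} \right)}\right) = 5614 + \left(\left(143 \cdot 125 + 154\right) + 53433\right) \left(-45176 + \left(-155 + 21\right)\right) = 5614 + \left(\left(17875 + 154\right) + 53433\right) \left(-45176 - 134\right) = 5614 + \left(18029 + 53433\right) \left(-45310\right) = 5614 + 71462 \left(-45310\right) = 5614 - 3237943220 = -3237937606$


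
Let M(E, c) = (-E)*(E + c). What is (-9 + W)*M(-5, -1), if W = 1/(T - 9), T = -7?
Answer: 2175/8 ≈ 271.88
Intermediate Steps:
M(E, c) = -E*(E + c)
W = -1/16 (W = 1/(-7 - 9) = 1/(-16) = -1/16 ≈ -0.062500)
(-9 + W)*M(-5, -1) = (-9 - 1/16)*(-1*(-5)*(-5 - 1)) = -(-145)*(-5)*(-6)/16 = -145/16*(-30) = 2175/8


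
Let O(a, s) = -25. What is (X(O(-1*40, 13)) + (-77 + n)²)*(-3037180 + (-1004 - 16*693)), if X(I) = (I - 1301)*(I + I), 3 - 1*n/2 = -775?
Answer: -6872269326552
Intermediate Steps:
n = 1556 (n = 6 - 2*(-775) = 6 + 1550 = 1556)
X(I) = 2*I*(-1301 + I) (X(I) = (-1301 + I)*(2*I) = 2*I*(-1301 + I))
(X(O(-1*40, 13)) + (-77 + n)²)*(-3037180 + (-1004 - 16*693)) = (2*(-25)*(-1301 - 25) + (-77 + 1556)²)*(-3037180 + (-1004 - 16*693)) = (2*(-25)*(-1326) + 1479²)*(-3037180 + (-1004 - 11088)) = (66300 + 2187441)*(-3037180 - 12092) = 2253741*(-3049272) = -6872269326552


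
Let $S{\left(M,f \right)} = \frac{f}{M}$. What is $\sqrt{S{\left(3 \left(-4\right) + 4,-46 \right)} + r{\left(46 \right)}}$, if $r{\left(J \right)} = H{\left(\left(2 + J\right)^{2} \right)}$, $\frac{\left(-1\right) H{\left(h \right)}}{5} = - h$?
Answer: $\frac{\sqrt{46103}}{2} \approx 107.36$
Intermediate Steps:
$H{\left(h \right)} = 5 h$ ($H{\left(h \right)} = - 5 \left(- h\right) = 5 h$)
$r{\left(J \right)} = 5 \left(2 + J\right)^{2}$
$\sqrt{S{\left(3 \left(-4\right) + 4,-46 \right)} + r{\left(46 \right)}} = \sqrt{- \frac{46}{3 \left(-4\right) + 4} + 5 \left(2 + 46\right)^{2}} = \sqrt{- \frac{46}{-12 + 4} + 5 \cdot 48^{2}} = \sqrt{- \frac{46}{-8} + 5 \cdot 2304} = \sqrt{\left(-46\right) \left(- \frac{1}{8}\right) + 11520} = \sqrt{\frac{23}{4} + 11520} = \sqrt{\frac{46103}{4}} = \frac{\sqrt{46103}}{2}$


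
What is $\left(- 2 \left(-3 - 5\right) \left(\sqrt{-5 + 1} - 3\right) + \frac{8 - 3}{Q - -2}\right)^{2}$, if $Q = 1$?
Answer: $\frac{10105}{9} - \frac{8896 i}{3} \approx 1122.8 - 2965.3 i$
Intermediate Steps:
$\left(- 2 \left(-3 - 5\right) \left(\sqrt{-5 + 1} - 3\right) + \frac{8 - 3}{Q - -2}\right)^{2} = \left(- 2 \left(-3 - 5\right) \left(\sqrt{-5 + 1} - 3\right) + \frac{8 - 3}{1 - -2}\right)^{2} = \left(- 2 \left(- 8 \left(\sqrt{-4} - 3\right)\right) + \frac{5}{1 + 2}\right)^{2} = \left(- 2 \left(- 8 \left(2 i - 3\right)\right) + \frac{5}{3}\right)^{2} = \left(- 2 \left(- 8 \left(-3 + 2 i\right)\right) + 5 \cdot \frac{1}{3}\right)^{2} = \left(- 2 \left(24 - 16 i\right) + \frac{5}{3}\right)^{2} = \left(\left(-48 + 32 i\right) + \frac{5}{3}\right)^{2} = \left(- \frac{139}{3} + 32 i\right)^{2}$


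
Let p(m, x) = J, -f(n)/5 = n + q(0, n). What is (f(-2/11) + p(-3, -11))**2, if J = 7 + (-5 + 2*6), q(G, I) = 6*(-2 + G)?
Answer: 678976/121 ≈ 5611.4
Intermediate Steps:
q(G, I) = -12 + 6*G
J = 14 (J = 7 + (-5 + 12) = 7 + 7 = 14)
f(n) = 60 - 5*n (f(n) = -5*(n + (-12 + 6*0)) = -5*(n + (-12 + 0)) = -5*(n - 12) = -5*(-12 + n) = 60 - 5*n)
p(m, x) = 14
(f(-2/11) + p(-3, -11))**2 = ((60 - (-10)/11) + 14)**2 = ((60 - 5*(-2/11)) + 14)**2 = ((60 + 10/11) + 14)**2 = (670/11 + 14)**2 = (824/11)**2 = 678976/121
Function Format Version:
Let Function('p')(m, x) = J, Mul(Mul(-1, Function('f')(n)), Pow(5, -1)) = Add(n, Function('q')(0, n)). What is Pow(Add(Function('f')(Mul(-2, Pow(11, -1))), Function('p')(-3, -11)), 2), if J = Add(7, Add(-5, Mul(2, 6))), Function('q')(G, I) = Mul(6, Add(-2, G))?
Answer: Rational(678976, 121) ≈ 5611.4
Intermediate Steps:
Function('q')(G, I) = Add(-12, Mul(6, G))
J = 14 (J = Add(7, Add(-5, 12)) = Add(7, 7) = 14)
Function('f')(n) = Add(60, Mul(-5, n)) (Function('f')(n) = Mul(-5, Add(n, Add(-12, Mul(6, 0)))) = Mul(-5, Add(n, Add(-12, 0))) = Mul(-5, Add(n, -12)) = Mul(-5, Add(-12, n)) = Add(60, Mul(-5, n)))
Function('p')(m, x) = 14
Pow(Add(Function('f')(Mul(-2, Pow(11, -1))), Function('p')(-3, -11)), 2) = Pow(Add(Add(60, Mul(-5, Mul(-2, Pow(11, -1)))), 14), 2) = Pow(Add(Add(60, Mul(-5, Mul(-2, Rational(1, 11)))), 14), 2) = Pow(Add(Add(60, Mul(-5, Rational(-2, 11))), 14), 2) = Pow(Add(Add(60, Rational(10, 11)), 14), 2) = Pow(Add(Rational(670, 11), 14), 2) = Pow(Rational(824, 11), 2) = Rational(678976, 121)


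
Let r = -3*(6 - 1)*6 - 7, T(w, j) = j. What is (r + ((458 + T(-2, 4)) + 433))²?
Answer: 636804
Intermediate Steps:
r = -97 (r = -3*5*6 - 7 = -15*6 - 7 = -90 - 7 = -97)
(r + ((458 + T(-2, 4)) + 433))² = (-97 + ((458 + 4) + 433))² = (-97 + (462 + 433))² = (-97 + 895)² = 798² = 636804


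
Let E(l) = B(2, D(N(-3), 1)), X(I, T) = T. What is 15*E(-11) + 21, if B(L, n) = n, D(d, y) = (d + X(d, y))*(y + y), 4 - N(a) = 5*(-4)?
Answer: 771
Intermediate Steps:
N(a) = 24 (N(a) = 4 - 5*(-4) = 4 - 1*(-20) = 4 + 20 = 24)
D(d, y) = 2*y*(d + y) (D(d, y) = (d + y)*(y + y) = (d + y)*(2*y) = 2*y*(d + y))
E(l) = 50 (E(l) = 2*1*(24 + 1) = 2*1*25 = 50)
15*E(-11) + 21 = 15*50 + 21 = 750 + 21 = 771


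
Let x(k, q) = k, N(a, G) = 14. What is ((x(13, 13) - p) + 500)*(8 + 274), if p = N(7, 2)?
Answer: 140718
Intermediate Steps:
p = 14
((x(13, 13) - p) + 500)*(8 + 274) = ((13 - 1*14) + 500)*(8 + 274) = ((13 - 14) + 500)*282 = (-1 + 500)*282 = 499*282 = 140718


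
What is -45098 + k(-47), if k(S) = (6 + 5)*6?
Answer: -45032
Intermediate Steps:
k(S) = 66 (k(S) = 11*6 = 66)
-45098 + k(-47) = -45098 + 66 = -45032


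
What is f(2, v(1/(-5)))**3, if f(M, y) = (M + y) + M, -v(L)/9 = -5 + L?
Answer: 16387064/125 ≈ 1.3110e+5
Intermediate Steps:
v(L) = 45 - 9*L (v(L) = -9*(-5 + L) = 45 - 9*L)
f(M, y) = y + 2*M
f(2, v(1/(-5)))**3 = ((45 - 9/(-5)) + 2*2)**3 = ((45 - 9*(-1/5)) + 4)**3 = ((45 + 9/5) + 4)**3 = (234/5 + 4)**3 = (254/5)**3 = 16387064/125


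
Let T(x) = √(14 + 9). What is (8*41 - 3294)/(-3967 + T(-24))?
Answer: 5883061/7868533 + 1483*√23/7868533 ≈ 0.74857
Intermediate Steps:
T(x) = √23
(8*41 - 3294)/(-3967 + T(-24)) = (8*41 - 3294)/(-3967 + √23) = (328 - 3294)/(-3967 + √23) = -2966/(-3967 + √23)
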